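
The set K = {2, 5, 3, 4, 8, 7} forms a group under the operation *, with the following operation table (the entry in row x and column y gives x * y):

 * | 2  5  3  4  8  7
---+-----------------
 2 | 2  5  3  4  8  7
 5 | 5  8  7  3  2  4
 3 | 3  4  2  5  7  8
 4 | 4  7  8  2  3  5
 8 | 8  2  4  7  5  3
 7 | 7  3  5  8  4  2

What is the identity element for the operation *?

The identity e satisfies e * x = x for all x, so its row in the table reproduces the column headers.
Row 2 reads: 2, 5, 3, 4, 8, 7 — exactly the header order. So 2 is the identity.

2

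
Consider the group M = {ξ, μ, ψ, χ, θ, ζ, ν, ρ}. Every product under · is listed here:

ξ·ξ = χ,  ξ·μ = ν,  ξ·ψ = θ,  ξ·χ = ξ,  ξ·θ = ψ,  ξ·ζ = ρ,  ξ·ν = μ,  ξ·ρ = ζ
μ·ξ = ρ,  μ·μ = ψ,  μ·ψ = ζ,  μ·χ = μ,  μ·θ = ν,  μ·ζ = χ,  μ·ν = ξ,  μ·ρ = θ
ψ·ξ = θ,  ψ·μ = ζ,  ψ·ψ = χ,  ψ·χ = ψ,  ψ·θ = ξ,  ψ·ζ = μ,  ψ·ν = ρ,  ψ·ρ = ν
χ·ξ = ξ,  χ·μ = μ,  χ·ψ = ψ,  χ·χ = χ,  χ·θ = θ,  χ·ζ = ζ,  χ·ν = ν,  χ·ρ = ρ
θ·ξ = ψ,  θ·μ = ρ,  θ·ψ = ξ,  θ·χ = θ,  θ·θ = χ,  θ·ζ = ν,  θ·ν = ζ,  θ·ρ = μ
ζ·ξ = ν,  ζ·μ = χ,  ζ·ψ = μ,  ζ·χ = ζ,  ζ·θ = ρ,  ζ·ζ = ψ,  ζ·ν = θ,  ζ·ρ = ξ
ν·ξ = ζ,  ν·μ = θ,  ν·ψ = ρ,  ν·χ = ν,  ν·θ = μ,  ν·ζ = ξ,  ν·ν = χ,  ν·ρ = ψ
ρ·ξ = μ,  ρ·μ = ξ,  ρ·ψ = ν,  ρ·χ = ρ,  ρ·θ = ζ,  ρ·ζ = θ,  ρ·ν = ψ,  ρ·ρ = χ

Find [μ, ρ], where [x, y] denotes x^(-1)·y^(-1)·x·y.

ψ

Identity is χ; from the table μ^(-1) = ζ and ρ^(-1) = ρ.
ζ·ρ = ξ
ξ·μ = ν
ν·ρ = ψ
(Structurally, M here is isomorphic to the dihedral group D_4.)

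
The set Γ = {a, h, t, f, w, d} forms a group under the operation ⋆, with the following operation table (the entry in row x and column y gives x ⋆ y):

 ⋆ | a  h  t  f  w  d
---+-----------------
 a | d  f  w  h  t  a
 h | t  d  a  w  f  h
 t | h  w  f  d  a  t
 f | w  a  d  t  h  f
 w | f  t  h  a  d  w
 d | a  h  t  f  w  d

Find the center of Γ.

{d}

An element z is central iff its row equals its column in the table.
For t: t ⋆ h = w ≠ a = h ⋆ t, so t ∉ Z.
Checking each element this way leaves Z(Γ) = {d}.
(Structurally, Γ here is isomorphic to the symmetric group S_3.)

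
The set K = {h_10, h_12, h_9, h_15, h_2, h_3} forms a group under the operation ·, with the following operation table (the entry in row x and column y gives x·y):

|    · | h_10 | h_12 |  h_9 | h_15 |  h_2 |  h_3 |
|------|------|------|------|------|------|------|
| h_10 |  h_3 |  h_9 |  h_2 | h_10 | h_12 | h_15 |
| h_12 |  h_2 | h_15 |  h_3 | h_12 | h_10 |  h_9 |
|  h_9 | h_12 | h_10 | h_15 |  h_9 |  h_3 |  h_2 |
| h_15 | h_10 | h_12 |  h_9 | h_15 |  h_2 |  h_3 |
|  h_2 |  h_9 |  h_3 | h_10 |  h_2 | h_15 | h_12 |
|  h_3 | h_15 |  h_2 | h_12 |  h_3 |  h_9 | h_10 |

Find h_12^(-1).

First locate the identity: row h_15 matches the header, so h_15 is the identity.
Scan row h_12 for h_15: h_12·h_12 = h_15. Hence h_12^(-1) = h_12.

h_12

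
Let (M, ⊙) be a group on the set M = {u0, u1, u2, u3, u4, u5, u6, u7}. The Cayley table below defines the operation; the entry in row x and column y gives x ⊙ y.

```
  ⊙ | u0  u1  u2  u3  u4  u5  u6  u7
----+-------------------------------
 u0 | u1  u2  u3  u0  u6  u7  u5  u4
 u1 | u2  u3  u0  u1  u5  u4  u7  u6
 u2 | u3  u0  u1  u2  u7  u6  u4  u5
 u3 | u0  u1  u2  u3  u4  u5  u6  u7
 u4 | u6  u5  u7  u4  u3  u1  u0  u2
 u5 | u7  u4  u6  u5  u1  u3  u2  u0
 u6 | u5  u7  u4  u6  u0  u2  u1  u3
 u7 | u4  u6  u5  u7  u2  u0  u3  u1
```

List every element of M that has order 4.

Identity is u3. Compute the order of each non-identity element by repeated multiplication:
  u0: u0 → u1 → u2 → u3  (order 4)
  u1: u1 → u3  (order 2)
  u2: u2 → u1 → u0 → u3  (order 4)
  u4: u4 → u3  (order 2)
  u5: u5 → u3  (order 2)
  u6: u6 → u1 → u7 → u3  (order 4)
  u7: u7 → u1 → u6 → u3  (order 4)
Elements of order 4: {u0, u2, u6, u7}.

{u0, u2, u6, u7}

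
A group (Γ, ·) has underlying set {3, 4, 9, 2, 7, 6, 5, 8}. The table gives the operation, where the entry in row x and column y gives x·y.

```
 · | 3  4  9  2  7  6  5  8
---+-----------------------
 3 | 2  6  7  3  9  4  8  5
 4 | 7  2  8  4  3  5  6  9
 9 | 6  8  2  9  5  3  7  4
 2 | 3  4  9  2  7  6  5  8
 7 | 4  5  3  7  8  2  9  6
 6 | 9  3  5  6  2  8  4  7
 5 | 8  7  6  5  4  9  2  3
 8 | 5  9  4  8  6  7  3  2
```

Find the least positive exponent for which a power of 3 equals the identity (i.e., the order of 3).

2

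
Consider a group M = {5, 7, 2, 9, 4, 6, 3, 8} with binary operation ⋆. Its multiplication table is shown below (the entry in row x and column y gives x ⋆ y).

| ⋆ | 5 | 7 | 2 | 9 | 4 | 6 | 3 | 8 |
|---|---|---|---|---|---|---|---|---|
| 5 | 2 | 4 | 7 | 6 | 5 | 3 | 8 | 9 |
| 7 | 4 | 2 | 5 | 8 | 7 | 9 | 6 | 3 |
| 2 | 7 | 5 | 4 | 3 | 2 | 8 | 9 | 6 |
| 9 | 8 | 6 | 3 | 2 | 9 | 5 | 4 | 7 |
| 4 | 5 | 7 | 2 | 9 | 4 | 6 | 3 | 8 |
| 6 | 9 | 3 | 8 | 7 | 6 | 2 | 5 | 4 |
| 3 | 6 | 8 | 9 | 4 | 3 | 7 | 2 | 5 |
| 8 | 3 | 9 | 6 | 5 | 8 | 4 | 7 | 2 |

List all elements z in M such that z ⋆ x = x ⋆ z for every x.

{2, 4}

An element z is central iff its row equals its column in the table.
For 5: 5 ⋆ 9 = 6 ≠ 8 = 9 ⋆ 5, so 5 ∉ Z.
Checking each element this way leaves Z(M) = {2, 4}.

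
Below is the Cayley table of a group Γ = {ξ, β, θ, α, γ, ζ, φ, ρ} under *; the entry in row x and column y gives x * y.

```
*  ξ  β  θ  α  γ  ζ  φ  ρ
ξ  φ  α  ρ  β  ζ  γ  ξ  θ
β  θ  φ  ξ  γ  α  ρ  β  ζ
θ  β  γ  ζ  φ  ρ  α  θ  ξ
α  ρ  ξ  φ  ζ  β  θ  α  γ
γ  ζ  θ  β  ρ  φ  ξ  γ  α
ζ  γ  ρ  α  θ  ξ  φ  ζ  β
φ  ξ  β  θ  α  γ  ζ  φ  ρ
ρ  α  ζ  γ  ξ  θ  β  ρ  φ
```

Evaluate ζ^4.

ζ^1 = ζ
ζ^2 = ζ * ζ = φ
ζ^3 = φ * ζ = ζ
ζ^4 = ζ * ζ = φ

φ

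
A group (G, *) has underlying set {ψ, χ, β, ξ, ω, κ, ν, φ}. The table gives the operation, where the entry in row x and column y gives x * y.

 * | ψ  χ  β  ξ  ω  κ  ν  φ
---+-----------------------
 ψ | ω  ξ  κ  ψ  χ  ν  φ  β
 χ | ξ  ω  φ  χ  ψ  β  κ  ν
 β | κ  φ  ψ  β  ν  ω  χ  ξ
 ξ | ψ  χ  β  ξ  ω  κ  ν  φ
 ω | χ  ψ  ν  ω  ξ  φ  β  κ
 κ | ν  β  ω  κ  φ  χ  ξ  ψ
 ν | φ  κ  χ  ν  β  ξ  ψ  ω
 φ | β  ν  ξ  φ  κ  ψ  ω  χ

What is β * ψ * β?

β * ψ = κ
κ * β = ω

ω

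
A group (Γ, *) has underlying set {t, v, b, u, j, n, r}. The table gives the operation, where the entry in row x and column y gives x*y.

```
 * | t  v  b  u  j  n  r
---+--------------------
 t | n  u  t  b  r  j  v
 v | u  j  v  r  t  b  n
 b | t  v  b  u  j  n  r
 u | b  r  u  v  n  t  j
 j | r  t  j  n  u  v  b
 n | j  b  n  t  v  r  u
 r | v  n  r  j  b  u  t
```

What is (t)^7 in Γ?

t^1 = t
t^2 = t*t = n
t^3 = n*t = j
t^4 = j*t = r
t^5 = r*t = v
t^6 = v*t = u
t^7 = u*t = b

b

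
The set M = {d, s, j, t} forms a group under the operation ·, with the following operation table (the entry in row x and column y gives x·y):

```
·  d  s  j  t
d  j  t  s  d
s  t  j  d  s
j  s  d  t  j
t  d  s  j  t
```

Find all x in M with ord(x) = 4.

Identity is t. Compute the order of each non-identity element by repeated multiplication:
  d: d → j → s → t  (order 4)
  s: s → j → d → t  (order 4)
  j: j → t  (order 2)
Elements of order 4: {d, s}.

{d, s}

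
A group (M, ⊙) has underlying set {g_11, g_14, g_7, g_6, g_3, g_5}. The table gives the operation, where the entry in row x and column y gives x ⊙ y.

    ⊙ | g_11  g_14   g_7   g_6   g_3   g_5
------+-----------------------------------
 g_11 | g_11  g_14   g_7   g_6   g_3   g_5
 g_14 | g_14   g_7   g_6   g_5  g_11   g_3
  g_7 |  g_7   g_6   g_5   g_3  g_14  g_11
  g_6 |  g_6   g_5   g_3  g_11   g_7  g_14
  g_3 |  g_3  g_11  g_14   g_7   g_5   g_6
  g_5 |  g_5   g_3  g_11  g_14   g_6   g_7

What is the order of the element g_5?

The identity element is g_11 (its row matches the header).
g_5^1 = g_5
g_5^2 = g_5 ⊙ g_5 = g_7
g_5^3 = g_7 ⊙ g_5 = g_11
The first power of g_5 equal to the identity is g_5^3, so ord(g_5) = 3.
(Structurally, M here is isomorphic to the cyclic group Z_6.)

3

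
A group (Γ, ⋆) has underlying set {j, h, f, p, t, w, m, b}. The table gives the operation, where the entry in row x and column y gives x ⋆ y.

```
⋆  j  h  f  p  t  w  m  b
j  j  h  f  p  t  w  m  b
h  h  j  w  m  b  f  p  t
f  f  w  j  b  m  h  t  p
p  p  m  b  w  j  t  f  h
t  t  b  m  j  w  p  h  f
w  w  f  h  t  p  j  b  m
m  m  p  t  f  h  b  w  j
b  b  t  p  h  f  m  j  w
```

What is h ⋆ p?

Read row h, column p: h ⋆ p = m.

m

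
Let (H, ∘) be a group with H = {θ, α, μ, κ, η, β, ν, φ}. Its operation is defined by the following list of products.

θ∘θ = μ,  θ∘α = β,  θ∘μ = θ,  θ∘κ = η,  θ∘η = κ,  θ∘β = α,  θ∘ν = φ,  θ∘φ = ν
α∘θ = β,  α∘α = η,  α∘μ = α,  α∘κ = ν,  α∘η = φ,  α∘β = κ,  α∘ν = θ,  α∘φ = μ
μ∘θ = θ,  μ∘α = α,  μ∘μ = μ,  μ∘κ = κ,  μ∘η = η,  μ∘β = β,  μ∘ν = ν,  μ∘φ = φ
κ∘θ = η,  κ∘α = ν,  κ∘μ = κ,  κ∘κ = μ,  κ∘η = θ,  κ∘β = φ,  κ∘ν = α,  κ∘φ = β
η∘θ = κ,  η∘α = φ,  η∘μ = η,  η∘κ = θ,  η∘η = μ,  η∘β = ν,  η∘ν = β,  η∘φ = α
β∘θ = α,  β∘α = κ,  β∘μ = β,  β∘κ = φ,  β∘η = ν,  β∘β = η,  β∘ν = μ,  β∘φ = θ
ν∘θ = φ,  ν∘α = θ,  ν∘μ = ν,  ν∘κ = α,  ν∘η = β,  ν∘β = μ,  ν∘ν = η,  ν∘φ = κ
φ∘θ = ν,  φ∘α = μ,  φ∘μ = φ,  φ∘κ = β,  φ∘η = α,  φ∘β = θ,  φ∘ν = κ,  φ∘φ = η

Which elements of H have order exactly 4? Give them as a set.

Identity is μ. Compute the order of each non-identity element by repeated multiplication:
  θ: θ → μ  (order 2)
  α: α → η → φ → μ  (order 4)
  κ: κ → μ  (order 2)
  η: η → μ  (order 2)
  β: β → η → ν → μ  (order 4)
  ν: ν → η → β → μ  (order 4)
  φ: φ → η → α → μ  (order 4)
Elements of order 4: {α, β, ν, φ}.

{α, β, ν, φ}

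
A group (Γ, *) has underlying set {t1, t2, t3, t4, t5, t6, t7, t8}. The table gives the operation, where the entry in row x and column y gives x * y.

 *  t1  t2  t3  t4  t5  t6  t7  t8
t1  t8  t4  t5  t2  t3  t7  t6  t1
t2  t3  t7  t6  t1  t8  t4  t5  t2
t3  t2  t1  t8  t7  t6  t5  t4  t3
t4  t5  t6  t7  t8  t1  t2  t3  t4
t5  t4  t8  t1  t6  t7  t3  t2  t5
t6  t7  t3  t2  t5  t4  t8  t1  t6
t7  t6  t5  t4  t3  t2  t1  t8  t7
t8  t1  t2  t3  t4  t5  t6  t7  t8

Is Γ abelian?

No

t5 * t3 = t1 but t3 * t5 = t6.
Since t5 and t3 do not commute, Γ is not abelian.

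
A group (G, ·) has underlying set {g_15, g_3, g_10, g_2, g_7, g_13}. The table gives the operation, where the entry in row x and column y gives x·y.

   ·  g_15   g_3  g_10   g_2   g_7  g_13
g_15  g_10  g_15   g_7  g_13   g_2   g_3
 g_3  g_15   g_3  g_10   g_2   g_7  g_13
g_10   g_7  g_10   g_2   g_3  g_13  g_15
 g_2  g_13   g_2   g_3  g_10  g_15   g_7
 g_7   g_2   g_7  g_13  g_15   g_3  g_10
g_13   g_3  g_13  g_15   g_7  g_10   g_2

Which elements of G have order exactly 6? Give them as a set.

{g_13, g_15}

Identity is g_3. Compute the order of each non-identity element by repeated multiplication:
  g_15: g_15 → g_10 → g_7 → g_2 → g_13 → g_3  (order 6)
  g_10: g_10 → g_2 → g_3  (order 3)
  g_2: g_2 → g_10 → g_3  (order 3)
  g_7: g_7 → g_3  (order 2)
  g_13: g_13 → g_2 → g_7 → g_10 → g_15 → g_3  (order 6)
Elements of order 6: {g_13, g_15}.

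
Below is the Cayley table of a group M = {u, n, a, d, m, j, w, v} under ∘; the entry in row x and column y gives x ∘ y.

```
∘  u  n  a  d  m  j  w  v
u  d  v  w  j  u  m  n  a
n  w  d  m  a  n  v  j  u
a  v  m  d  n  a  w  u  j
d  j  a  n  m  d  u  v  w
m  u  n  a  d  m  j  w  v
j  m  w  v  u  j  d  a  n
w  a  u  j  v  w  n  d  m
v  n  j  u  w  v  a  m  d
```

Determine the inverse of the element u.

First locate the identity: row m matches the header, so m is the identity.
Scan row u for m: u ∘ j = m. Hence u^(-1) = j.

j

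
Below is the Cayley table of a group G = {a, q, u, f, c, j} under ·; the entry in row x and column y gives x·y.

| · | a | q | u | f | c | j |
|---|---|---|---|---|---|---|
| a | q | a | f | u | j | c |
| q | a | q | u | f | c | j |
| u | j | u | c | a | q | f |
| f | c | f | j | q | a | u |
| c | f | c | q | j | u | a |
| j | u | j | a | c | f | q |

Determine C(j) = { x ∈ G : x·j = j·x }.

{j, q}

Compare row j with column j entry by entry.
c·j = a but j·c = f, so c does not.
Collecting the elements that commute with j: C(j) = {j, q}.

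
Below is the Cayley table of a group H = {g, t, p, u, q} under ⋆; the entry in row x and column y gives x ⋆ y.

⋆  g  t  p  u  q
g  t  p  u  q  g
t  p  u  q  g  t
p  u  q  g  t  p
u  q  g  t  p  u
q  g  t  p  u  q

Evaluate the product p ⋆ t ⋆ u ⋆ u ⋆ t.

p ⋆ t = q
q ⋆ u = u
u ⋆ u = p
p ⋆ t = q

q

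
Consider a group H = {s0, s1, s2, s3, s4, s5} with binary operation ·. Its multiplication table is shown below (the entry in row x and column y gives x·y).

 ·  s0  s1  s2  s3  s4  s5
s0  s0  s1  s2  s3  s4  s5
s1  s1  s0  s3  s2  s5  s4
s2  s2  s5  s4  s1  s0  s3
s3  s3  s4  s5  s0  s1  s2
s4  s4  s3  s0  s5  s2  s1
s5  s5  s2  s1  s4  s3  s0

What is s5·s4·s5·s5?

s3

s5·s4 = s3
s3·s5 = s2
s2·s5 = s3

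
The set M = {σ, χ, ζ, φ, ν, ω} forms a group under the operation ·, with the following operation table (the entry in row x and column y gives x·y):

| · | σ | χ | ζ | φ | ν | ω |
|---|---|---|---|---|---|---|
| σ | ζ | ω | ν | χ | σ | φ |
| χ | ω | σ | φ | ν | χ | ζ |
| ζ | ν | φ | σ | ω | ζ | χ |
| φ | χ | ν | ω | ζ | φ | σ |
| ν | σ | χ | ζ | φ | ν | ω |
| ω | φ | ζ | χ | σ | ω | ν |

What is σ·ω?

φ

Read row σ, column ω: σ·ω = φ.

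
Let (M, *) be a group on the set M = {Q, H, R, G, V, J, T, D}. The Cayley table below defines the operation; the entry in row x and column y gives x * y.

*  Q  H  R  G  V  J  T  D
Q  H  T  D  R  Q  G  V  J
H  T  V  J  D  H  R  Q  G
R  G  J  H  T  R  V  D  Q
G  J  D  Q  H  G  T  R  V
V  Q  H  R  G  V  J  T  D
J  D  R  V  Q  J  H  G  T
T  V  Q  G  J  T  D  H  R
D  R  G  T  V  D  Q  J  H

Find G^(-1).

First locate the identity: row V matches the header, so V is the identity.
Scan row G for V: G * D = V. Hence G^(-1) = D.

D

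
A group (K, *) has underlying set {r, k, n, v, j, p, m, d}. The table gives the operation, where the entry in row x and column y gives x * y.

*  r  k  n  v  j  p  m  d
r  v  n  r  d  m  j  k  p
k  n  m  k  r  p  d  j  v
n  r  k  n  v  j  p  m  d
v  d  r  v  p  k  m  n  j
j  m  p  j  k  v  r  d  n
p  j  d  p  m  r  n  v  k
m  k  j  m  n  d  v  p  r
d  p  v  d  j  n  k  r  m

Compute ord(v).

4

The identity element is n (its row matches the header).
v^1 = v
v^2 = v * v = p
v^3 = p * v = m
v^4 = m * v = n
The first power of v equal to the identity is v^4, so ord(v) = 4.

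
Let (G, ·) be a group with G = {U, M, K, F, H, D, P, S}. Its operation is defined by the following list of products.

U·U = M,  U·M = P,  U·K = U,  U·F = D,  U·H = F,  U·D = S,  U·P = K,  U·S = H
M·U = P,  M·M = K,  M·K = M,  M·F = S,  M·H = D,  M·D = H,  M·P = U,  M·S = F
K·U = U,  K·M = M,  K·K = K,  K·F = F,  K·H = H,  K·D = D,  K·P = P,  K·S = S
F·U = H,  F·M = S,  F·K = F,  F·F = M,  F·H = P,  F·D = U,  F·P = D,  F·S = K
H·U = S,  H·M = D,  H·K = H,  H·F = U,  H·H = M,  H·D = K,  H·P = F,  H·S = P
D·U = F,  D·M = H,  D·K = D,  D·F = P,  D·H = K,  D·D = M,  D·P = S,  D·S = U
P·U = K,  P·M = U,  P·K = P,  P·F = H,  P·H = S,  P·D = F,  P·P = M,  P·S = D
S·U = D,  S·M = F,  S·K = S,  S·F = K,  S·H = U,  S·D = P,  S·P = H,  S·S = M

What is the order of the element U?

4

The identity element is K (its row matches the header).
U^1 = U
U^2 = U·U = M
U^3 = M·U = P
U^4 = P·U = K
The first power of U equal to the identity is U^4, so ord(U) = 4.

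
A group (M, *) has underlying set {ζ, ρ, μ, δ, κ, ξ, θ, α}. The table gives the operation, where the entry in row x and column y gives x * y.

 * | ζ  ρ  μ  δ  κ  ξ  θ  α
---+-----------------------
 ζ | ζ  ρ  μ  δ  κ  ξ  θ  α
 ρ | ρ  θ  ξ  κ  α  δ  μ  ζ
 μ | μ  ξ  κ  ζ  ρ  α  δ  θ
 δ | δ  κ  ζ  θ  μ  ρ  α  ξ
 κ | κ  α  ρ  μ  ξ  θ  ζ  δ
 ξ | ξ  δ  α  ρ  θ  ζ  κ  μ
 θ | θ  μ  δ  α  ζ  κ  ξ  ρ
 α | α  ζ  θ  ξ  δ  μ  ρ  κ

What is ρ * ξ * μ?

ρ * ξ = δ
δ * μ = ζ
(Structurally, M here is isomorphic to the cyclic group Z_8.)

ζ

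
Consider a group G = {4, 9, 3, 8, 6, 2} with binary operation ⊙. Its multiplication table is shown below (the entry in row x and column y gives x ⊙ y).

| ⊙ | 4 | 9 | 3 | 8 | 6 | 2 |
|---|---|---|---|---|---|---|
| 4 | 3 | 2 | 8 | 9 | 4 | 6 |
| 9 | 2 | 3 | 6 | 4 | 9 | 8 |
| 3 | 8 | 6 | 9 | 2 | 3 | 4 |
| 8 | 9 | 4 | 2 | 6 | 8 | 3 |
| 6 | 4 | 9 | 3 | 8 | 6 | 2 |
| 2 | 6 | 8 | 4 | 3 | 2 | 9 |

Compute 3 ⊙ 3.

9

Read row 3, column 3: 3 ⊙ 3 = 9.
(Structurally, G here is isomorphic to the cyclic group Z_6.)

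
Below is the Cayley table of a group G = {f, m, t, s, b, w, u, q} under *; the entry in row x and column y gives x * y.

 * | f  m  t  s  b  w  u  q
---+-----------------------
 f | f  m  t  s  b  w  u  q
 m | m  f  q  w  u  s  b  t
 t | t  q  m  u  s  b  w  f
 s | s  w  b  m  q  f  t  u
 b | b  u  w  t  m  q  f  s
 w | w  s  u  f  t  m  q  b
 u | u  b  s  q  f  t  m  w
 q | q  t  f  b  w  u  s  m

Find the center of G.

{f, m}

An element z is central iff its row equals its column in the table.
For t: t * b = s ≠ w = b * t, so t ∉ Z.
Checking each element this way leaves Z(G) = {f, m}.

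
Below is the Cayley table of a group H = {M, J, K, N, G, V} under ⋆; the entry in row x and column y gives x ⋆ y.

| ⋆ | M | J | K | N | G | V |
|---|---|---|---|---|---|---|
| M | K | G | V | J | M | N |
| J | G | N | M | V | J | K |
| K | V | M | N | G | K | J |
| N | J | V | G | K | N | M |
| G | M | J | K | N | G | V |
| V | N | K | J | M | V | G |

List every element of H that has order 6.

Identity is G. Compute the order of each non-identity element by repeated multiplication:
  M: M → K → V → N → J → G  (order 6)
  J: J → N → V → K → M → G  (order 6)
  K: K → N → G  (order 3)
  N: N → K → G  (order 3)
  V: V → G  (order 2)
Elements of order 6: {J, M}.

{J, M}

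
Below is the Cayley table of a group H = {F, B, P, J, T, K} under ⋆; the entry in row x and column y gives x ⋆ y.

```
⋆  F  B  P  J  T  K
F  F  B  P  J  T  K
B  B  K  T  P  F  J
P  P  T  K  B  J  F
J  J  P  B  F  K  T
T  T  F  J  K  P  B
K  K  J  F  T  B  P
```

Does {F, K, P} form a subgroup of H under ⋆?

Yes

{F, K, P} contains the identity F.
Checking products: every product of two elements of {F, K, P} (read from the table) lies in {F, K, P}, so the set is closed.
In a finite group, a nonempty closed subset is a subgroup. So {F, K, P} ≤ H.
(Structurally, H here is isomorphic to the cyclic group Z_6.)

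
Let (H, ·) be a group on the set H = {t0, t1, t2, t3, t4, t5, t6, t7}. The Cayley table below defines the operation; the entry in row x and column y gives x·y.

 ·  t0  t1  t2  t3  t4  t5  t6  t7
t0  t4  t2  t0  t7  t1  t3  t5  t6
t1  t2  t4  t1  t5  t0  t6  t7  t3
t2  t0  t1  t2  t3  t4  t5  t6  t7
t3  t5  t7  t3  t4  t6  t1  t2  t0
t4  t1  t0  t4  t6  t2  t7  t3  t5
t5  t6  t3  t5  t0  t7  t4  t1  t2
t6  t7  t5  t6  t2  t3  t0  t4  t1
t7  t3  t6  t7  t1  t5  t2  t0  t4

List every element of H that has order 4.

{t0, t1, t3, t5, t6, t7}

Identity is t2. Compute the order of each non-identity element by repeated multiplication:
  t0: t0 → t4 → t1 → t2  (order 4)
  t1: t1 → t4 → t0 → t2  (order 4)
  t3: t3 → t4 → t6 → t2  (order 4)
  t4: t4 → t2  (order 2)
  t5: t5 → t4 → t7 → t2  (order 4)
  t6: t6 → t4 → t3 → t2  (order 4)
  t7: t7 → t4 → t5 → t2  (order 4)
Elements of order 4: {t0, t1, t3, t5, t6, t7}.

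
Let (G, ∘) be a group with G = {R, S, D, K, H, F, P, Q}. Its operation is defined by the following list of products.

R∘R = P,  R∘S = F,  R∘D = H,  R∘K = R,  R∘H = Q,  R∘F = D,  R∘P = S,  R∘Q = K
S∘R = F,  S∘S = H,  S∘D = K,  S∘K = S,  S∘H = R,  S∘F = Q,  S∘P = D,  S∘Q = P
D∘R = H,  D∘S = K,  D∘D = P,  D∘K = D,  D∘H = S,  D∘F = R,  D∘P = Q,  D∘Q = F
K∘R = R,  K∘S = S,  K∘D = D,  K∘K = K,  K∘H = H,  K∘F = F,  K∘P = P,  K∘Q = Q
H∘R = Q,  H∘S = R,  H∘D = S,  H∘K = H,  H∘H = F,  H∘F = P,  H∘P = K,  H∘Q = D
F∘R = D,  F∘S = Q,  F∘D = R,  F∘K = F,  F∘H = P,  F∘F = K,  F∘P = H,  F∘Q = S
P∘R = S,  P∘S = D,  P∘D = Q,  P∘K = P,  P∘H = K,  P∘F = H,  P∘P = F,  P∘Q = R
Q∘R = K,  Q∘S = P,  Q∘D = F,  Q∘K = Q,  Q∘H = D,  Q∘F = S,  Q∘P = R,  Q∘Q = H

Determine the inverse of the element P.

First locate the identity: row K matches the header, so K is the identity.
Scan row P for K: P ∘ H = K. Hence P^(-1) = H.
(Structurally, G here is isomorphic to the cyclic group Z_8.)

H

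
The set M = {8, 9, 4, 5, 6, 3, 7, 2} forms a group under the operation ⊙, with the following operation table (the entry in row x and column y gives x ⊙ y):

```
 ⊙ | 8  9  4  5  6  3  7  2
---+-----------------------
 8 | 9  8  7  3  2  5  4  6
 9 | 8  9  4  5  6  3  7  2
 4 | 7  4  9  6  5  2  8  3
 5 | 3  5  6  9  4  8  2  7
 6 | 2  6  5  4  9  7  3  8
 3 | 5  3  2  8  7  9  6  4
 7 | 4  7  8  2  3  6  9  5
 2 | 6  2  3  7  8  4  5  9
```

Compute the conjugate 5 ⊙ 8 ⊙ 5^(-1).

8

The identity is 9. In row 5, the entry 9 sits in column 5, so 5^(-1) = 5.
5 ⊙ 8 = 3
3 ⊙ 5 = 8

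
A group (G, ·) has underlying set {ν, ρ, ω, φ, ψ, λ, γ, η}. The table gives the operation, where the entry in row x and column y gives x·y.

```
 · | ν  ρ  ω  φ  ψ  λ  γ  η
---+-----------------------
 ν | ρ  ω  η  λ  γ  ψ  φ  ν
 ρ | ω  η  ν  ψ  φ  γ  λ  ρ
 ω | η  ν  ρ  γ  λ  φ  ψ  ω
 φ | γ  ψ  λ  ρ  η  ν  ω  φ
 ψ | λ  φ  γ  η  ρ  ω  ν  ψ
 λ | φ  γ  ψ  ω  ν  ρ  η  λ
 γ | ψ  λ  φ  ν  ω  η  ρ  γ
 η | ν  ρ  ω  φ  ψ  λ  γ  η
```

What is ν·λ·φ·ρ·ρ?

η

ν·λ = ψ
ψ·φ = η
η·ρ = ρ
ρ·ρ = η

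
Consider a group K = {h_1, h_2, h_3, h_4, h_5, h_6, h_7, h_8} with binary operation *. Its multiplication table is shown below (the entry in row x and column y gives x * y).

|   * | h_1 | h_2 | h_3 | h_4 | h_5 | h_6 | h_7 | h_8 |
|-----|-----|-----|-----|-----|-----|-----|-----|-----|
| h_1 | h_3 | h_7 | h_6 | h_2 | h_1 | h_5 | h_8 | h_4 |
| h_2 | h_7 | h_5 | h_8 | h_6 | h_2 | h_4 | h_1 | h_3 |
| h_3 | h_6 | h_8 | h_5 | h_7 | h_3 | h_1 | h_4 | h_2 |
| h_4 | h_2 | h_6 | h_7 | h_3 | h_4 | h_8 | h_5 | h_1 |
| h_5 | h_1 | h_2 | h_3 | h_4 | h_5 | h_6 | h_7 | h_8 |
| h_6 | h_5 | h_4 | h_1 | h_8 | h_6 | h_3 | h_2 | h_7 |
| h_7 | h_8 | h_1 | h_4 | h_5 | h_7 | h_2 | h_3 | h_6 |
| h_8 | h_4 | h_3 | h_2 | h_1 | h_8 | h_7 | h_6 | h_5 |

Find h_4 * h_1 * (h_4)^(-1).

The identity is h_5. In row h_4, the entry h_5 sits in column h_7, so h_4^(-1) = h_7.
h_4 * h_1 = h_2
h_2 * h_7 = h_1
(Structurally, K here is isomorphic to Z_2 x Z_4.)

h_1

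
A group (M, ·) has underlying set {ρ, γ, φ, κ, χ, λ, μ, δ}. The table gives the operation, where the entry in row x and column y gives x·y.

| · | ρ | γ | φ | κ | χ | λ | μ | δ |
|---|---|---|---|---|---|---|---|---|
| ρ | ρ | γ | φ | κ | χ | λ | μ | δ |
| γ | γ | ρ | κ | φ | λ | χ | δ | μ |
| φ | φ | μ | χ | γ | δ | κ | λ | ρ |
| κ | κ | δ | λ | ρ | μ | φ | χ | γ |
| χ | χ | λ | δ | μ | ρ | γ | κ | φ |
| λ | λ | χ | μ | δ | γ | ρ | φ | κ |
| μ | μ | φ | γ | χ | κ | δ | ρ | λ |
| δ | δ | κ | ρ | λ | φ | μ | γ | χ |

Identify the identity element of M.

The identity e satisfies e·x = x for all x, so its row in the table reproduces the column headers.
Row ρ reads: ρ, γ, φ, κ, χ, λ, μ, δ — exactly the header order. So ρ is the identity.
(Structurally, M here is isomorphic to the dihedral group D_4.)

ρ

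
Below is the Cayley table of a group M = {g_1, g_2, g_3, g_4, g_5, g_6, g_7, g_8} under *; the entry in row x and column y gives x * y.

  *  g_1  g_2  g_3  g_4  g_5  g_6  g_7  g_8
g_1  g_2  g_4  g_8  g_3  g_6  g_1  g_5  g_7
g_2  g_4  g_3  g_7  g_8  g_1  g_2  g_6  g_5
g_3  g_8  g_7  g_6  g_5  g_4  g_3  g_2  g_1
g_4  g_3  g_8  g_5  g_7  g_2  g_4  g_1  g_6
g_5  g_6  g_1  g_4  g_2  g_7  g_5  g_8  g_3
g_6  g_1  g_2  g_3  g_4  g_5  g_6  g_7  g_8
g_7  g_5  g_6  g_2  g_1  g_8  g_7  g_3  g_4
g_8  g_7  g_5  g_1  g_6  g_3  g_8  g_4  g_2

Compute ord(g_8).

The identity element is g_6 (its row matches the header).
g_8^1 = g_8
g_8^2 = g_8 * g_8 = g_2
g_8^3 = g_2 * g_8 = g_5
g_8^4 = g_5 * g_8 = g_3
g_8^5 = g_3 * g_8 = g_1
g_8^6 = g_1 * g_8 = g_7
g_8^7 = g_7 * g_8 = g_4
g_8^8 = g_4 * g_8 = g_6
The first power of g_8 equal to the identity is g_8^8, so ord(g_8) = 8.

8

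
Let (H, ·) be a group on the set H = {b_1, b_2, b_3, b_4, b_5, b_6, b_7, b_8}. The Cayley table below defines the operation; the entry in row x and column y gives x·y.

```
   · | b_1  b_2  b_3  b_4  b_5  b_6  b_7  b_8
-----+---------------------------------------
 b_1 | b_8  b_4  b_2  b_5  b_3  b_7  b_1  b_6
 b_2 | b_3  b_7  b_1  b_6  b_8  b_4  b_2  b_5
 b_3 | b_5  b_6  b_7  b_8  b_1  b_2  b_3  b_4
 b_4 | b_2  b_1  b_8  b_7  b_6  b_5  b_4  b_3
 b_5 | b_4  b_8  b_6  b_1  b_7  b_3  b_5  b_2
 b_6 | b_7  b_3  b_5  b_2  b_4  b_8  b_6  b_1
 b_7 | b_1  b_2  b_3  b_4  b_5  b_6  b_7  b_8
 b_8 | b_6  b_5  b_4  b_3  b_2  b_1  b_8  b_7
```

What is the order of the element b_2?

2

The identity element is b_7 (its row matches the header).
b_2^1 = b_2
b_2^2 = b_2·b_2 = b_7
The first power of b_2 equal to the identity is b_2^2, so ord(b_2) = 2.
(Structurally, H here is isomorphic to the dihedral group D_4.)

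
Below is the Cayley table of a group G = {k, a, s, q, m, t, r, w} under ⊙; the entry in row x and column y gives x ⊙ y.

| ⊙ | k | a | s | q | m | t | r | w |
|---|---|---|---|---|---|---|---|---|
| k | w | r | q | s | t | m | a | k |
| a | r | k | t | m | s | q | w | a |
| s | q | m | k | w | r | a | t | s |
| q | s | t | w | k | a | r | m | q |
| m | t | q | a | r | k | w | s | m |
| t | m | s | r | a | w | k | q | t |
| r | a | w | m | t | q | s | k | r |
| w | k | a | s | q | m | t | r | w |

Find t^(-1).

First locate the identity: row w matches the header, so w is the identity.
Scan row t for w: t ⊙ m = w. Hence t^(-1) = m.
(Structurally, G here is isomorphic to the quaternion group Q_8.)

m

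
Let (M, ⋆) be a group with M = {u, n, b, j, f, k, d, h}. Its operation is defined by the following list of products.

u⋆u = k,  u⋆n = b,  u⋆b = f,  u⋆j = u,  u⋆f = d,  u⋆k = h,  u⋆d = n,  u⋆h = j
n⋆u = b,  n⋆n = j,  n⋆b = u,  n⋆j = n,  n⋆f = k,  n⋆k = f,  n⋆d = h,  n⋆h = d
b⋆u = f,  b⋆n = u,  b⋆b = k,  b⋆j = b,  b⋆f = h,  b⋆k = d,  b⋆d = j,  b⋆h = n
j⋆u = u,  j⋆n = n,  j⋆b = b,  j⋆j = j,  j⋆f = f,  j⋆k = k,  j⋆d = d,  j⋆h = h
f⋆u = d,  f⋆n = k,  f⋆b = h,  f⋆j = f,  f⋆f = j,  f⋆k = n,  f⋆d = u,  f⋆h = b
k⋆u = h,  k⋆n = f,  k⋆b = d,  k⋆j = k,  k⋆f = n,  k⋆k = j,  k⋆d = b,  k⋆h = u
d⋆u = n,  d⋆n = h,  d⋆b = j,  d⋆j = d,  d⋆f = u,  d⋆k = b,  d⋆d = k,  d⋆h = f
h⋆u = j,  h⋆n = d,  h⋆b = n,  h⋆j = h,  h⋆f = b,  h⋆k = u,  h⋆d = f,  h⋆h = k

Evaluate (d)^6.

k

d^1 = d
d^2 = d ⋆ d = k
d^3 = k ⋆ d = b
d^4 = b ⋆ d = j
d^5 = j ⋆ d = d
d^6 = d ⋆ d = k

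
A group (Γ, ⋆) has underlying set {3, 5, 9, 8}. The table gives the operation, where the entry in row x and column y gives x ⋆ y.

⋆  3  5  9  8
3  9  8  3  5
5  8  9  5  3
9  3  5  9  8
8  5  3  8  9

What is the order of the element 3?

2

The identity element is 9 (its row matches the header).
3^1 = 3
3^2 = 3 ⋆ 3 = 9
The first power of 3 equal to the identity is 3^2, so ord(3) = 2.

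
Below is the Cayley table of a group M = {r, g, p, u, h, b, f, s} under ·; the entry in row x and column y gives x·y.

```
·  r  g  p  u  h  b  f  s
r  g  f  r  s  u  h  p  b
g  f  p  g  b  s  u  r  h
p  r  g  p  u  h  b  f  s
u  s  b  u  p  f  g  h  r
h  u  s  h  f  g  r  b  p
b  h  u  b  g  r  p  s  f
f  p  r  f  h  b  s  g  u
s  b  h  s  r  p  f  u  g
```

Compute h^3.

s

h^1 = h
h^2 = h·h = g
h^3 = g·h = s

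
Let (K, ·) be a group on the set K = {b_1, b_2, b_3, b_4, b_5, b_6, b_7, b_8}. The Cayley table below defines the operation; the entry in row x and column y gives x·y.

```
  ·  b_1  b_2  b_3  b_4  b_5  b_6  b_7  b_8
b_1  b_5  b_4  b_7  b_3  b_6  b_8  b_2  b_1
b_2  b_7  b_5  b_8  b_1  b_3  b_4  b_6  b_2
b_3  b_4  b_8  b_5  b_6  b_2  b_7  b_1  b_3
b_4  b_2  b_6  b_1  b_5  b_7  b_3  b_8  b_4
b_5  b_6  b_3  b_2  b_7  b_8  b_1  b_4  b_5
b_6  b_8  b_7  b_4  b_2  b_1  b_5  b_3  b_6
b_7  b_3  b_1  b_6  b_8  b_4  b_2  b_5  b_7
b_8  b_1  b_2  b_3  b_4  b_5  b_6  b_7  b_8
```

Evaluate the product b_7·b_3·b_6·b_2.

b_7·b_3 = b_6
b_6·b_6 = b_5
b_5·b_2 = b_3

b_3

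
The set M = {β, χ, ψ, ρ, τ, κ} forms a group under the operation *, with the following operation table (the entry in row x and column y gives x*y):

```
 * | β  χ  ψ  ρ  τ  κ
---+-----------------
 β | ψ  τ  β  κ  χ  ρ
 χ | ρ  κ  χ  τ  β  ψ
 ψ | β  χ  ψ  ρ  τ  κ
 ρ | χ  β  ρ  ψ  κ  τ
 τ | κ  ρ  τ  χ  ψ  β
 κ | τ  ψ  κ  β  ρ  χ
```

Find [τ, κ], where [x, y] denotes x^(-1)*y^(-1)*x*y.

χ

Identity is ψ; from the table τ^(-1) = τ and κ^(-1) = χ.
τ*χ = ρ
ρ*τ = κ
κ*κ = χ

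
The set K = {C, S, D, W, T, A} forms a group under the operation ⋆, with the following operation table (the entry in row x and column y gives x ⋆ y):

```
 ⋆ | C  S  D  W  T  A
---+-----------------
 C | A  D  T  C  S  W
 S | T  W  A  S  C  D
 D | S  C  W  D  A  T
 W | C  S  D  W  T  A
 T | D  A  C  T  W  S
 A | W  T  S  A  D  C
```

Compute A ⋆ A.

C

Read row A, column A: A ⋆ A = C.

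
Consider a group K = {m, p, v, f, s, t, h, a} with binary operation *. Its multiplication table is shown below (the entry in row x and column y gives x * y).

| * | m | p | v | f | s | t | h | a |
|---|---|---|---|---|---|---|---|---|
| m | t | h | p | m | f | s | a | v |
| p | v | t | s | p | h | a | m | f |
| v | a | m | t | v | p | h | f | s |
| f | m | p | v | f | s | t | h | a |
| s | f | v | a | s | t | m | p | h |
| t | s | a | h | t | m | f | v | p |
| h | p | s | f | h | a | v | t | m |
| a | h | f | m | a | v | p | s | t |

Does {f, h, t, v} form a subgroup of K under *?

Yes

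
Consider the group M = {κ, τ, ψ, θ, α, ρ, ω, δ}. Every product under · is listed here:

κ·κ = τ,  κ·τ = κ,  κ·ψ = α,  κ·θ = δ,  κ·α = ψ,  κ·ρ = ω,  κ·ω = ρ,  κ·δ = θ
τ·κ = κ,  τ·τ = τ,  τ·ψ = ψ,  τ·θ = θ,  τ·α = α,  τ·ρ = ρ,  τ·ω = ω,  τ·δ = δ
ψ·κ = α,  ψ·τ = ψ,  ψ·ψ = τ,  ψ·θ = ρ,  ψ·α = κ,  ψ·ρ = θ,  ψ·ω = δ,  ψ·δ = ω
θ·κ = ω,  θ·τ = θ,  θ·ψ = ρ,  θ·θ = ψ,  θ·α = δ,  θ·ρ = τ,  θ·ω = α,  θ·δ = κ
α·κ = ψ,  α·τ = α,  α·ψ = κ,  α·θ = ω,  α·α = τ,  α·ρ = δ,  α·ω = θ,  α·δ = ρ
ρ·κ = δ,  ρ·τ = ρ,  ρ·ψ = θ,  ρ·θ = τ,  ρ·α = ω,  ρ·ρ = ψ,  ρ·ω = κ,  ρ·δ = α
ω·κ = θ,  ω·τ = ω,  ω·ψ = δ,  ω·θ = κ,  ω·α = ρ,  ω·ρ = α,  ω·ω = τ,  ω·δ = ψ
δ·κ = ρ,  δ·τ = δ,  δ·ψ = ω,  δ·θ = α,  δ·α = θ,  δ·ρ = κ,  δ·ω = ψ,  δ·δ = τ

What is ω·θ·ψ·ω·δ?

κ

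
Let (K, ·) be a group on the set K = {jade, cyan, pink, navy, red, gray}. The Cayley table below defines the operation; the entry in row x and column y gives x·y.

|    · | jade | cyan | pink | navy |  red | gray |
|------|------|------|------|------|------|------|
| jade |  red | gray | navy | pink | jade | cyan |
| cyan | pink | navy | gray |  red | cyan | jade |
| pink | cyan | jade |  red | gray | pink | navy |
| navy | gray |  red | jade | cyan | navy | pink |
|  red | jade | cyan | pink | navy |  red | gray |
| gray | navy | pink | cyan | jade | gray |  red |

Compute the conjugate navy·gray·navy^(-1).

The identity is red. In row navy, the entry red sits in column cyan, so navy^(-1) = cyan.
navy·gray = pink
pink·cyan = jade

jade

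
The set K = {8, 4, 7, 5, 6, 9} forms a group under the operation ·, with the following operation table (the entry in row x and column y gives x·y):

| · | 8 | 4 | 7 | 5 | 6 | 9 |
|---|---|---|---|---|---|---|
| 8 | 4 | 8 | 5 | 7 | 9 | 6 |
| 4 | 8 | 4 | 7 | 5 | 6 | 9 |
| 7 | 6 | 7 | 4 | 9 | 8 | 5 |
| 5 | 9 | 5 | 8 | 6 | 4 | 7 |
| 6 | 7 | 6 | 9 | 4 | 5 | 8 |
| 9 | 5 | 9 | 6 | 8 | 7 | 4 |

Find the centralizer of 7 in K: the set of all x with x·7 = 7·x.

{4, 7}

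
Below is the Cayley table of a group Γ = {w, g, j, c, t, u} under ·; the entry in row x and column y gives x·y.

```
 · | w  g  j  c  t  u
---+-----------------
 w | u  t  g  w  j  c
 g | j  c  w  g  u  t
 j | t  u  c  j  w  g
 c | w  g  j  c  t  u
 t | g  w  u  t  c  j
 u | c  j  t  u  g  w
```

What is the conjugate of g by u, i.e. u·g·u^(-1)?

The identity is c. In row u, the entry c sits in column w, so u^(-1) = w.
u·g = j
j·w = t

t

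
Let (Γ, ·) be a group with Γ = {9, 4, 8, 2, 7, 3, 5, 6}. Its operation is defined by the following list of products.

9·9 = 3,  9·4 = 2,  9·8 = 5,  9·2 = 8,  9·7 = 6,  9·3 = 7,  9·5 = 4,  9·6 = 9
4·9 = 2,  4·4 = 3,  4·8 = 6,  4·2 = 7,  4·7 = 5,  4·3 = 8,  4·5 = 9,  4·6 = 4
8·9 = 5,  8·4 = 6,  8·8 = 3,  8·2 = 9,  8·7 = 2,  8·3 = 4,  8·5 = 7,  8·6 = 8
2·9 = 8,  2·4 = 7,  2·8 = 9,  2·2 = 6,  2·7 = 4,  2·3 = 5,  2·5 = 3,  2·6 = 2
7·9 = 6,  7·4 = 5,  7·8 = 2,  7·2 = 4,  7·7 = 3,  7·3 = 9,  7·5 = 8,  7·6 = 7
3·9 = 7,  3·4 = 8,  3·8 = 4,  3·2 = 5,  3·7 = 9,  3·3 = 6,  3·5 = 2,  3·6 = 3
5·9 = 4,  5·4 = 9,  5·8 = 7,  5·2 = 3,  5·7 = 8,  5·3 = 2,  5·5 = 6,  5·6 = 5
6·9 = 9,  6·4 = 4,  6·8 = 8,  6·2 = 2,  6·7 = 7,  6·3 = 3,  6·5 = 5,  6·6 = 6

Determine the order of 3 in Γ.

The identity element is 6 (its row matches the header).
3^1 = 3
3^2 = 3·3 = 6
The first power of 3 equal to the identity is 3^2, so ord(3) = 2.

2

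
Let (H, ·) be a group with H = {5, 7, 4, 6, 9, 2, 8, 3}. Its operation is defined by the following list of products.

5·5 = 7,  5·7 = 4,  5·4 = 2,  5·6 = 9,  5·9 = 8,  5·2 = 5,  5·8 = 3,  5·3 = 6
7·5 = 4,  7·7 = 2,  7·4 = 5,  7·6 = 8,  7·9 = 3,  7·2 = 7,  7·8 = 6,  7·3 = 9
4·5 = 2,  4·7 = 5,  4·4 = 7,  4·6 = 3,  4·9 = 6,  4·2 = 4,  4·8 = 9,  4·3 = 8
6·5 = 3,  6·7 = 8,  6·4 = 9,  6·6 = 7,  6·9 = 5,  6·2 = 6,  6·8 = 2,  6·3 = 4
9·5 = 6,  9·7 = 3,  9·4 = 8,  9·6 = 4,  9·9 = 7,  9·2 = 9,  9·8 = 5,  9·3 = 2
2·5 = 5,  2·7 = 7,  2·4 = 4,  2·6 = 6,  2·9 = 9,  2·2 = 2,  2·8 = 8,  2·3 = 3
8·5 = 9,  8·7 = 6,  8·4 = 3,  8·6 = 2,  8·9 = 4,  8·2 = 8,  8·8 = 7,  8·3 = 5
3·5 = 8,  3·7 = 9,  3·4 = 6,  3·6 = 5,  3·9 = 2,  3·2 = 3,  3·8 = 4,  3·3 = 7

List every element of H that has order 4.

{3, 4, 5, 6, 8, 9}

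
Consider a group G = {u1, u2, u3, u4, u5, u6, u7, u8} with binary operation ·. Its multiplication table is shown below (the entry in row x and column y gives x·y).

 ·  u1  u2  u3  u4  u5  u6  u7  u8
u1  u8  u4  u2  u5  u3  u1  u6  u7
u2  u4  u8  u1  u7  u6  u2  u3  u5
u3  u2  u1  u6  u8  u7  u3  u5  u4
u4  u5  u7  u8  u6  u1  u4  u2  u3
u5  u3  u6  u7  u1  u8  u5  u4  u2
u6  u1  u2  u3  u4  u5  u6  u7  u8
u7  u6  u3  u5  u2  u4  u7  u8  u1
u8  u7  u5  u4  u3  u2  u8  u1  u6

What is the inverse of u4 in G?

u4

First locate the identity: row u6 matches the header, so u6 is the identity.
Scan row u4 for u6: u4·u4 = u6. Hence u4^(-1) = u4.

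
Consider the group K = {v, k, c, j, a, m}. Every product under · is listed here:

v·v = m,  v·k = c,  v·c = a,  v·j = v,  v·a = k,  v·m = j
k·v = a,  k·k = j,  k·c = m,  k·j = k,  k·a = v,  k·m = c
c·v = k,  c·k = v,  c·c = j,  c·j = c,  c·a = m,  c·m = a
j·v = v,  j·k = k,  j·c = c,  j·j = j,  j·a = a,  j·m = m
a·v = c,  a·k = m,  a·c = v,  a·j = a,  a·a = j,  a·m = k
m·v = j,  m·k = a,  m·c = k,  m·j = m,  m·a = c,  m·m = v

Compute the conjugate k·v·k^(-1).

The identity is j. In row k, the entry j sits in column k, so k^(-1) = k.
k·v = a
a·k = m

m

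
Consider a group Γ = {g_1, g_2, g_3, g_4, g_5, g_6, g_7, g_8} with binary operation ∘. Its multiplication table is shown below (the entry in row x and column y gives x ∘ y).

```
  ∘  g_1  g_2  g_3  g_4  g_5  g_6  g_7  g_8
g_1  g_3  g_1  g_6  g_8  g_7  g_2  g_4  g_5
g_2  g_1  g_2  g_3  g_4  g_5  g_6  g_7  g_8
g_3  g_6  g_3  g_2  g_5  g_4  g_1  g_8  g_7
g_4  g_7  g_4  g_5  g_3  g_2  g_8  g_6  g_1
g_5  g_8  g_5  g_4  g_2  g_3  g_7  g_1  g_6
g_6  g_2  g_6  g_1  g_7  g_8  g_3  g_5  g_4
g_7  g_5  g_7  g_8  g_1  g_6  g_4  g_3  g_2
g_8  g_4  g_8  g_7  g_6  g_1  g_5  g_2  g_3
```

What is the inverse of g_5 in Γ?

g_4

First locate the identity: row g_2 matches the header, so g_2 is the identity.
Scan row g_5 for g_2: g_5 ∘ g_4 = g_2. Hence g_5^(-1) = g_4.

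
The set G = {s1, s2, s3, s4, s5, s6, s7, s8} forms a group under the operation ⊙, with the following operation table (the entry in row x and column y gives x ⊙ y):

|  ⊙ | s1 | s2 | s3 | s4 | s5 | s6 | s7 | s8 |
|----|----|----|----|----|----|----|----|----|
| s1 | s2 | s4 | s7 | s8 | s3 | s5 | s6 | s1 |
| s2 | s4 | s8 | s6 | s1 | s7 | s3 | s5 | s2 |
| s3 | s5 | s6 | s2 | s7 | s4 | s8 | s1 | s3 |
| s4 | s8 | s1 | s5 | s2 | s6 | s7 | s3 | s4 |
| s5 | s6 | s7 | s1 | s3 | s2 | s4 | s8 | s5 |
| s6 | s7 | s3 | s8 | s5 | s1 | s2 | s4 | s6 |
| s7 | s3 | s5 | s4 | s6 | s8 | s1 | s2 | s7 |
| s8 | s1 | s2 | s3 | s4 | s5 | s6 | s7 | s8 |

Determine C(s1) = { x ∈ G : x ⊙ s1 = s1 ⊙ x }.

{s1, s2, s4, s8}

Compare row s1 with column s1 entry by entry.
s2 ⊙ s1 = s4 = s1 ⊙ s2, so s2 commutes with s1.
s7 ⊙ s1 = s3 but s1 ⊙ s7 = s6, so s7 does not.
Collecting the elements that commute with s1: C(s1) = {s1, s2, s4, s8}.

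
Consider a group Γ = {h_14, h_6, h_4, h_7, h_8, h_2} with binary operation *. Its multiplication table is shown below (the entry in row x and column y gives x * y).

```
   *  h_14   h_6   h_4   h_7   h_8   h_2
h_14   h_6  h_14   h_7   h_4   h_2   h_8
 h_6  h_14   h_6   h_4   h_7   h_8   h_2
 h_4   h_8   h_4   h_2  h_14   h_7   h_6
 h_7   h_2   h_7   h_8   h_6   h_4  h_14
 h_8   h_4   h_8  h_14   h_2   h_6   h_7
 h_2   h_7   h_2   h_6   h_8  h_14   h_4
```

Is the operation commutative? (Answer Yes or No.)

h_2 * h_14 = h_7 but h_14 * h_2 = h_8.
Since h_2 and h_14 do not commute, Γ is not abelian.

No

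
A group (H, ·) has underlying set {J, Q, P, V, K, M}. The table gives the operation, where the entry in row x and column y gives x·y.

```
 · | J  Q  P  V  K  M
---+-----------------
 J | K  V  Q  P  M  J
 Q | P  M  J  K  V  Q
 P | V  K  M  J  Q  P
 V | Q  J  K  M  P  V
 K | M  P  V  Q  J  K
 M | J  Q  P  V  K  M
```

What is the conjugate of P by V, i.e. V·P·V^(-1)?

The identity is M. In row V, the entry M sits in column V, so V^(-1) = V.
V·P = K
K·V = Q

Q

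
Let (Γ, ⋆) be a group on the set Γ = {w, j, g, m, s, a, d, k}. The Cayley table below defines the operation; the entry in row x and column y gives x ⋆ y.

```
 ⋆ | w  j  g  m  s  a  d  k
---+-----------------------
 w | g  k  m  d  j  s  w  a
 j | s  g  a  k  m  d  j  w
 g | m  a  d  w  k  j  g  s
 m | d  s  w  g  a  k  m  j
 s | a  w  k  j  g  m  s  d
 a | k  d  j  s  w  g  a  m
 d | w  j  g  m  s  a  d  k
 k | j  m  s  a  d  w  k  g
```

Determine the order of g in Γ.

2

The identity element is d (its row matches the header).
g^1 = g
g^2 = g ⋆ g = d
The first power of g equal to the identity is g^2, so ord(g) = 2.
(Structurally, Γ here is isomorphic to the quaternion group Q_8.)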